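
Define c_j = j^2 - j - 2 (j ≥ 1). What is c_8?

54

c_8 = 1·8^2 - 1·8 - 2 = 54.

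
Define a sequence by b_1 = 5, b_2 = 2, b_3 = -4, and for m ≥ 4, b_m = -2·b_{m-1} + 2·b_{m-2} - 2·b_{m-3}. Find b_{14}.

227360

b_4 = 2, b_5 = -16, b_6 = 44, …, b_{11} = -9136, b_{12} = 26672, b_{13} = -77872, b_{14} = 227360.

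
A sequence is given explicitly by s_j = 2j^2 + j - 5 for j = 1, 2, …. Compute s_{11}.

248

s_{11} = 2·11^2 + 1·11 - 5 = 248.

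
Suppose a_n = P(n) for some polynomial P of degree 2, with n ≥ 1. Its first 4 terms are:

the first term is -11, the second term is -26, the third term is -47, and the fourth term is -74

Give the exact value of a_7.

1st diffs: -15, -21, -27.
2nd diffs: -6, -6 (constant).
So a_n = -3n^2 - 6n - 2.
Evaluating at n = 7 gives a_7 = -191.

-191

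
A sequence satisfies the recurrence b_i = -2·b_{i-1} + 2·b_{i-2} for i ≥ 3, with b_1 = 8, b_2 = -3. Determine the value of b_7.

1064

Compute successive terms:
b_3 = 22;  b_4 = -50;  b_5 = 144;  b_6 = -388;  b_7 = 1064.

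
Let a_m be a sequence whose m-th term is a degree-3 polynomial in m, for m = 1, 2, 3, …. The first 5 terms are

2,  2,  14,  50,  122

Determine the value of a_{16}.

6722

1st diffs: 0, 12, 36, 72.
2nd diffs: 12, 24, 36.
3rd diffs: 12, 12 (constant).
So a_m = 2m^3 - 6m^2 + 4m + 2.
Evaluating at m = 16 gives a_{16} = 6722.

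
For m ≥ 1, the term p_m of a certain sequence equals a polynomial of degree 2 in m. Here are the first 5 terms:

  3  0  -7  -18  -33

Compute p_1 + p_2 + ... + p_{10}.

-585

1st diffs: -3, -7, -11, -15.
2nd diffs: -4, -4, -4 (constant).
So p_m = -2m^2 + 3m + 2.
Continuing: …, -52, -75, -102, -133, …, p_{10} = -168.
Summing m = 1..10 (10 terms) gives -585.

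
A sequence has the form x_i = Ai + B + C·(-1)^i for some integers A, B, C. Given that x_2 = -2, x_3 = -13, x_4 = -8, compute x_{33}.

-103

At i = 2, 3, 4: 2A + B + C = -2; 3A + B - C = -13; 4A + B + C = -8.
Subtracting the first from the second: A - 2C = -11.
Subtracting the second from the third: A + 2C = 5.
Solving: C = 4, A = -3, then B = 0.
So x_i = -3·i + 0 + 4·(-1)^i; at i=33 this is -103.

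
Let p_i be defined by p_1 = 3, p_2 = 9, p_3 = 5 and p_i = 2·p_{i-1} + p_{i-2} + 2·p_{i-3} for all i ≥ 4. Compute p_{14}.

Compute successive terms:
p_4 = 25, p_5 = 73, p_6 = 181, …, p_{11} = 24333, p_{12} = 64697, p_{13} = 172025, p_{14} = 457413.

457413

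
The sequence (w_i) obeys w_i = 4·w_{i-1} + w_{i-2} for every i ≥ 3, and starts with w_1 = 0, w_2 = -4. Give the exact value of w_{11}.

-1664080

Applying the relation repeatedly:
w_3 = -16, w_4 = -68, w_5 = -288, w_6 = -1220, w_7 = -5168, w_8 = -21892, w_9 = -92736, w_{10} = -392836, w_{11} = -1664080.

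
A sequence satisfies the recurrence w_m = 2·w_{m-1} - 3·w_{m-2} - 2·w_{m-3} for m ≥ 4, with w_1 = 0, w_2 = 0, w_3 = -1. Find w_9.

-25

Iterate the recurrence:
w_4 = -2, w_5 = -1, w_6 = 6, w_7 = 19, w_8 = 22, w_9 = -25.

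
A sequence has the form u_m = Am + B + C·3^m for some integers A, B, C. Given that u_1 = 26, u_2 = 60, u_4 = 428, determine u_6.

3676

Write the equations: A + B + 3C = 26; 2A + B + 9C = 60; 4A + B + 81C = 428.
Subtracting the first from the second: A + 6C = 34.
Subtracting the second from the third: 2A + 72C = 368.
Solving: C = 5, A = 4, then B = 7.
Hence u_6 = 4·6 + 7 + 5·729 = 3676.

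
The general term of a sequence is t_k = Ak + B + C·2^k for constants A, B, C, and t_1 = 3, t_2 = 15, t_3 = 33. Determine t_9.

1581

At k = 1, 2, 3: A + B + 2C = 3; 2A + B + 4C = 15; 3A + B + 8C = 33.
Subtracting the first from the second: A + 2C = 12.
Subtracting the second from the third: A + 4C = 18.
Solving: C = 3, A = 6, then B = -9.
Therefore t_9 = 54 + (-9) + 3·512 = 1581.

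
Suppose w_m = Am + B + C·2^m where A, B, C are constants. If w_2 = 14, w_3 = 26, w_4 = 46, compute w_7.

282

The three given values yield: 2A + B + 4C = 14; 3A + B + 8C = 26; 4A + B + 16C = 46.
Subtracting the first from the second: A + 4C = 12.
Subtracting the second from the third: A + 8C = 20.
Solving: C = 2, A = 4, then B = -2.
Hence w_7 = 4·7 + (-2) + 2·128 = 282.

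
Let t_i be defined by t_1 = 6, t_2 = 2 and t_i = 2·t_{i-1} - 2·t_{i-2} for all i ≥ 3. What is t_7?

32

Applying the relation repeatedly:
t_3 = -8  t_4 = -20  t_5 = -24  t_6 = -8  t_7 = 32.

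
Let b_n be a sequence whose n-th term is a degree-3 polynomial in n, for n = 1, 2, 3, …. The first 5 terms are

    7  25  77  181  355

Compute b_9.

2111

1st diffs: 18, 52, 104, 174.
2nd diffs: 34, 52, 70.
3rd diffs: 18, 18 (constant).
Newton forward-difference form: b_n = 7 + 18·C(n-1,1) + 34·C(n-1,2) + 18·C(n-1,3).
At n = 9: n-1 = 8, so b_9 = 7 + 144 + 952 + 1008 = 2111.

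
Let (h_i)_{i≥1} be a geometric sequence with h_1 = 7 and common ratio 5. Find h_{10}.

13671875

h_i = 7·5^(i-1).
h_{10} = 7·5^9 = 13671875.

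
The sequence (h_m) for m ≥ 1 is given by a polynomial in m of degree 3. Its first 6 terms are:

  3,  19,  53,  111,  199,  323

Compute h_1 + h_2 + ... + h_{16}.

1st diffs: 16, 34, 58, 88, 124.
2nd diffs: 18, 24, 30, 36.
3rd diffs: 6, 6, 6 (constant).
Newton forward-difference form: h_m = 3 + 16·C(m-1,1) + 18·C(m-1,2) + 6·C(m-1,3).
Continuing: …, 489, 703, 971, 1299, …, h_{16} = 4863.
Summing m = 1..16 (16 terms) gives 22968.

22968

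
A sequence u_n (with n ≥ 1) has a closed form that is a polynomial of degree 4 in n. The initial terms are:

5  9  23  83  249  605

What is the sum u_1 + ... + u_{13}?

59865

1st diffs: 4, 14, 60, 166, 356.
2nd diffs: 10, 46, 106, 190.
3rd diffs: 36, 60, 84.
4th diffs: 24, 24 (constant).
Newton forward-difference form: u_n = 5 + 4·C(n-1,1) + 10·C(n-1,2) + 36·C(n-1,3) + 24·C(n-1,4).
Continuing: …, 1259, 2343, 4013, 6449, …, u_{13} = 20513.
Summing n = 1..13 (13 terms) gives 59865.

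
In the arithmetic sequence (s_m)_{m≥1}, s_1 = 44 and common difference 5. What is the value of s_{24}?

s_m = 44 + (m - 1)·5.
s_{24} = 44 + 23·5 = 159.

159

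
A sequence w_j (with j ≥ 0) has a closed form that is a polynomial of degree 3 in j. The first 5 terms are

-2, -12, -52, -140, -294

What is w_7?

1st diffs: -10, -40, -88, -154.
2nd diffs: -30, -48, -66.
3rd diffs: -18, -18 (constant).
Newton forward-difference form: w_j = -2 + (-10)·C(j,1) + (-30)·C(j,2) + (-18)·C(j,3).
At j = 7: j = 7, so w_7 = -2 - 70 - 630 - 630 = -1332.

-1332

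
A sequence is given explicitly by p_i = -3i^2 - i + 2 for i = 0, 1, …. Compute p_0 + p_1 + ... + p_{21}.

-10120

Over i = 0..21: Σi = 231, Σi² = 3311.
Total = (-3)·3311 + (-1)·231 + (2)·22 = -10120.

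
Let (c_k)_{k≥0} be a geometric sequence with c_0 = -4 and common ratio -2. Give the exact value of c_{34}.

c_k = (-4)·(-2)^(k-0).
c_{34} = (-4)·(-2)^34 = -68719476736.

-68719476736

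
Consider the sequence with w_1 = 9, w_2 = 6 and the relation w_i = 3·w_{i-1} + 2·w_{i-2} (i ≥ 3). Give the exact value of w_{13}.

11167776

w_3 = 36;  w_4 = 120;  w_5 = 432;  …;  w_{10} = 247200;  w_{11} = 880416;  w_{12} = 3135648;  w_{13} = 11167776.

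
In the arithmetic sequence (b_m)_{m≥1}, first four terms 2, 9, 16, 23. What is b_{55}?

Common difference d = 7.
b_m = 2 + (m - 1)·7.
b_{55} = 2 + 54·7 = 380.

380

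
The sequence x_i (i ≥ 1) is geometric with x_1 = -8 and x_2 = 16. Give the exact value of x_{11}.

Common ratio r = -2.
x_i = (-8)·(-2)^(i-1).
x_{11} = (-8)·(-2)^10 = -8192.

-8192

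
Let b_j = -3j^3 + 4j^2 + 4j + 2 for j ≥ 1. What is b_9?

b_9 = -3·9^3 + 4·9^2 + 4·9 + 2 = -1825.

-1825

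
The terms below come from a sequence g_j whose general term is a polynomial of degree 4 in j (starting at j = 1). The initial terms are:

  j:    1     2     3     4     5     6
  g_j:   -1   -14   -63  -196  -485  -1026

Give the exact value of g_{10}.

-8470

1st diffs: -13, -49, -133, -289, -541.
2nd diffs: -36, -84, -156, -252.
3rd diffs: -48, -72, -96.
4th diffs: -24, -24 (constant).
Newton forward-difference form: g_j = -1 + (-13)·C(j-1,1) + (-36)·C(j-1,2) + (-48)·C(j-1,3) + (-24)·C(j-1,4).
At j = 10: j-1 = 9, so g_{10} = -1 - 117 - 1296 - 4032 - 3024 = -8470.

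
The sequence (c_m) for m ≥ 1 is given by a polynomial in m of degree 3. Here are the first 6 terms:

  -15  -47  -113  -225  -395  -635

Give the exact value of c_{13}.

1st diffs: -32, -66, -112, -170, -240.
2nd diffs: -34, -46, -58, -70.
3rd diffs: -12, -12, -12 (constant).
Newton forward-difference form: c_m = -15 + (-32)·C(m-1,1) + (-34)·C(m-1,2) + (-12)·C(m-1,3).
At m = 13: m-1 = 12, so c_{13} = -15 - 384 - 2244 - 2640 = -5283.

-5283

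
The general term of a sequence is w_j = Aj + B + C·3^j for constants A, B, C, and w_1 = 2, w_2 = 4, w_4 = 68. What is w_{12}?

At j = 1, 2, 4: A + B + 3C = 2; 2A + B + 9C = 4; 4A + B + 81C = 68.
Subtracting the first from the second: A + 6C = 2.
Subtracting the second from the third: 2A + 72C = 64.
Solving: C = 1, A = -4, then B = 3.
Therefore w_{12} = -48 + 3 + 1·531441 = 531396.

531396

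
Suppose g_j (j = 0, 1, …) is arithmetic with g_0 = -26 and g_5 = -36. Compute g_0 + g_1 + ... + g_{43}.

-3036

Common difference d = (-36 - (-26)) / (5 - 0) = -2.
g_j = -26 + (j - 0)·(-2).
g_{43} = -112; S = 44·(-26 + (-112))/2 = -3036.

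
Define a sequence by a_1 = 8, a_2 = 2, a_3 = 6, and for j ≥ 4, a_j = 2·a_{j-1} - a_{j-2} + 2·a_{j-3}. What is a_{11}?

Applying the relation repeatedly:
a_4 = 26;  a_5 = 50;  a_6 = 86;  a_7 = 174;  a_8 = 362;  a_9 = 722;  a_{10} = 1430;  a_{11} = 2862.

2862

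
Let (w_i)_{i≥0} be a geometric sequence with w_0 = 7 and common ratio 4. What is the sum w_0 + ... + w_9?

w_i = 7·4^(i-0).
S = 7·(4^10 - 1)/(4 - 1) = 7·(1048576 - 1)/(3) = 2446675.

2446675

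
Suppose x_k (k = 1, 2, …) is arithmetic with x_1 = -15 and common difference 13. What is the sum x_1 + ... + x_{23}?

2944

x_k = -15 + (k - 1)·13.
x_{23} = 271; S = 23·(-15 + 271)/2 = 2944.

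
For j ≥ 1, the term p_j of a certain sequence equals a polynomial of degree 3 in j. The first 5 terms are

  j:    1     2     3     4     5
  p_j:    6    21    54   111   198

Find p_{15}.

1st diffs: 15, 33, 57, 87.
2nd diffs: 18, 24, 30.
3rd diffs: 6, 6 (constant).
Newton forward-difference form: p_j = 6 + 15·C(j-1,1) + 18·C(j-1,2) + 6·C(j-1,3).
At j = 15: j-1 = 14, so p_{15} = 6 + 210 + 1638 + 2184 = 4038.

4038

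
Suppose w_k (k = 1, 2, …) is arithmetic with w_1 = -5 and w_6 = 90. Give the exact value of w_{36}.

660

Common difference d = (90 - (-5)) / (6 - 1) = 19.
w_k = -5 + (k - 1)·19.
w_{36} = -5 + 35·19 = 660.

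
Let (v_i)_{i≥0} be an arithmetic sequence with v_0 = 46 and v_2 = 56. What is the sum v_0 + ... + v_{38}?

5499

Common difference d = (56 - 46) / (2 - 0) = 5.
v_i = 46 + (i - 0)·5.
v_{38} = 236; S = 39·(46 + 236)/2 = 5499.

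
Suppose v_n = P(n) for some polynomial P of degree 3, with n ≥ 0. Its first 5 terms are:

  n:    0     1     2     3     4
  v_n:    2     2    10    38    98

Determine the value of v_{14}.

1st diffs: 0, 8, 28, 60.
2nd diffs: 8, 20, 32.
3rd diffs: 12, 12 (constant).
Newton forward-difference form: v_n = 2 + 8·C(n,2) + 12·C(n,3).
At n = 14: n = 14, so v_{14} = 2 + 728 + 4368 = 5098.

5098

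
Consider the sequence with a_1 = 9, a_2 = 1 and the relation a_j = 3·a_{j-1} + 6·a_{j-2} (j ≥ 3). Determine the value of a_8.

70929

Iterate the recurrence:
a_3 = 57; a_4 = 177; a_5 = 873; a_6 = 3681; a_7 = 16281; a_8 = 70929.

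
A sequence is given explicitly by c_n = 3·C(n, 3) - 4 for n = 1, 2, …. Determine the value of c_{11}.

C(11, 3) = 165, so c_{11} = 491.

491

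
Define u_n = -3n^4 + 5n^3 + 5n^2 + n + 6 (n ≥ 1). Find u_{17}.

-224530

u_{17} = -3·17^4 + 5·17^3 + 5·17^2 + 1·17 + 6 = -224530.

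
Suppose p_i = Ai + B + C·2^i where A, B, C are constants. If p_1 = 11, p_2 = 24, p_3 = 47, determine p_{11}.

The three given values yield: A + B + 2C = 11; 2A + B + 4C = 24; 3A + B + 8C = 47.
Subtracting the first from the second: A + 2C = 13.
Subtracting the second from the third: A + 4C = 23.
Solving: C = 5, A = 3, then B = -2.
Hence p_{11} = 3·11 + (-2) + 5·2048 = 10271.

10271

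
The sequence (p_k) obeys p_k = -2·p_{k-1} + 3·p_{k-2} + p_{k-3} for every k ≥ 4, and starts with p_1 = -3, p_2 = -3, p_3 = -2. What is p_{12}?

-20933

Compute successive terms:
p_4 = -8  p_5 = 7  p_6 = -40  p_7 = 93  p_8 = -299  p_9 = 837  p_{10} = -2478  p_{11} = 7168  p_{12} = -20933.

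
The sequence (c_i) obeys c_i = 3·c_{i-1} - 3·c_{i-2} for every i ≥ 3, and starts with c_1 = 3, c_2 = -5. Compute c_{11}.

2673

c_3 = -24  c_4 = -57  c_5 = -99  c_6 = -126  c_7 = -81  c_8 = 135  c_9 = 648  c_{10} = 1539  c_{11} = 2673.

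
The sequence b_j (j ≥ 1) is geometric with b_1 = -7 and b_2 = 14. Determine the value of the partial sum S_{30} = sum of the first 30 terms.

2505397587

Common ratio r = -2.
b_j = (-7)·(-2)^(j-1).
S = (-7)·((-2)^30 - 1)/(-2 - 1) = (-7)·(1073741824 - 1)/(-3) = 2505397587.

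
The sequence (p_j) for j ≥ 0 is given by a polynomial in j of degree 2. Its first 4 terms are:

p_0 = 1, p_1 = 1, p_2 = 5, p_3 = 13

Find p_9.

145

1st diffs: 0, 4, 8.
2nd diffs: 4, 4 (constant).
Newton forward-difference form: p_j = 1 + 4·C(j,2).
At j = 9: j = 9, so p_9 = 1 + 144 = 145.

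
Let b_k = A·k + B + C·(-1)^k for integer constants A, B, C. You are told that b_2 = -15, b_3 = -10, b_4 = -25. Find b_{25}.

Plug in k = 2, 3, 4: 2A + B + C = -15; 3A + B - C = -10; 4A + B + C = -25.
Subtracting the first from the second: A - 2C = 5.
Subtracting the second from the third: A + 2C = -15.
Solving: C = -5, A = -5, then B = 0.
So b_k = -5·k + 0 + (-5)·(-1)^k; at k=25 this is -120.

-120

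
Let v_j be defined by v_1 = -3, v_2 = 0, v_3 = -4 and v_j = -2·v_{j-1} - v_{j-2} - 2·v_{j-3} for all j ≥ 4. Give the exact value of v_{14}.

Compute successive terms:
v_4 = 14; v_5 = -24; v_6 = 42; …; v_{11} = -1432; v_{12} = 2870; v_{13} = -5736; v_{14} = 11466.

11466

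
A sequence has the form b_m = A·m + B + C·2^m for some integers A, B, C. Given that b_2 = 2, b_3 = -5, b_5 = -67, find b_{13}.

Plug in m = 2, 3, 5: 2A + B + 4C = 2; 3A + B + 8C = -5; 5A + B + 32C = -67.
Subtracting the first from the second: A + 4C = -7.
Subtracting the second from the third: 2A + 24C = -62.
Solving: C = -3, A = 5, then B = 4.
So b_m = 5·m + 4 + (-3)·2^m; at m=13 this is -24507.

-24507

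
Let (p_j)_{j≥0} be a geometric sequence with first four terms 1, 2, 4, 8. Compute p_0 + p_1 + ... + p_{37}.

274877906943

Common ratio r = 2.
p_j = 1·2^(j-0).
S = 1·(2^38 - 1)/(2 - 1) = 1·(274877906944 - 1)/(1) = 274877906943.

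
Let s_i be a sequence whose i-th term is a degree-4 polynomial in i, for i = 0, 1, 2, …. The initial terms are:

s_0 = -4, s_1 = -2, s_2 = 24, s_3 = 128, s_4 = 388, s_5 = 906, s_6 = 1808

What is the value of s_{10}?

12616

1st diffs: 2, 26, 104, 260, 518, 902.
2nd diffs: 24, 78, 156, 258, 384.
3rd diffs: 54, 78, 102, 126.
4th diffs: 24, 24, 24 (constant).
Newton forward-difference form: s_i = -4 + 2·C(i,1) + 24·C(i,2) + 54·C(i,3) + 24·C(i,4).
At i = 10: i = 10, so s_{10} = -4 + 20 + 1080 + 6480 + 5040 = 12616.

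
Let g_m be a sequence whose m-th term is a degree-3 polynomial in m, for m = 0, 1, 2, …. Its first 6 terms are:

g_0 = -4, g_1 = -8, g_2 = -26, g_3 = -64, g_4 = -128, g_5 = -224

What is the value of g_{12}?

1st diffs: -4, -18, -38, -64, -96.
2nd diffs: -14, -20, -26, -32.
3rd diffs: -6, -6, -6 (constant).
Newton forward-difference form: g_m = -4 + (-4)·C(m,1) + (-14)·C(m,2) + (-6)·C(m,3).
At m = 12: m = 12, so g_{12} = -4 - 48 - 924 - 1320 = -2296.

-2296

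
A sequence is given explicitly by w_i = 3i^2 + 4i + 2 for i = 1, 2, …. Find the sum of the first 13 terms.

Over i = 1..13: Σi = 91, Σi² = 819.
Total = (3)·819 + (4)·91 + (2)·13 = 2847.

2847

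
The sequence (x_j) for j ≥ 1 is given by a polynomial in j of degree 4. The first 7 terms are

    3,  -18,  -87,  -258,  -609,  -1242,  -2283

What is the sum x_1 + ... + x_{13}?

-84825

1st diffs: -21, -69, -171, -351, -633, -1041.
2nd diffs: -48, -102, -180, -282, -408.
3rd diffs: -54, -78, -102, -126.
4th diffs: -24, -24, -24 (constant).
Newton forward-difference form: x_j = 3 + (-21)·C(j-1,1) + (-48)·C(j-1,2) + (-54)·C(j-1,3) + (-24)·C(j-1,4).
Continuing: …, -3882, -6213, -9474, -13887, …, x_{13} = -27177.
Summing j = 1..13 (13 terms) gives -84825.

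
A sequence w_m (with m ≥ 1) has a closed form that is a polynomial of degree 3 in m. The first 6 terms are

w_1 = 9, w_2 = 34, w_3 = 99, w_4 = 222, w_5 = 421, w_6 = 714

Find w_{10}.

3186

1st diffs: 25, 65, 123, 199, 293.
2nd diffs: 40, 58, 76, 94.
3rd diffs: 18, 18, 18 (constant).
Newton forward-difference form: w_m = 9 + 25·C(m-1,1) + 40·C(m-1,2) + 18·C(m-1,3).
At m = 10: m-1 = 9, so w_{10} = 9 + 225 + 1440 + 1512 = 3186.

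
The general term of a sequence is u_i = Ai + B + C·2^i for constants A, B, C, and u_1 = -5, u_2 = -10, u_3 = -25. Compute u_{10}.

-5070

Plug in i = 1, 2, 3: A + B + 2C = -5; 2A + B + 4C = -10; 3A + B + 8C = -25.
Subtracting the first from the second: A + 2C = -5.
Subtracting the second from the third: A + 4C = -15.
Solving: C = -5, A = 5, then B = 0.
Hence u_{10} = 5·10 + 0 + (-5)·1024 = -5070.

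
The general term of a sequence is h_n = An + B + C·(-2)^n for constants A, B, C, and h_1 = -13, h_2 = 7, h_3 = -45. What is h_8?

991

Plug in n = 1, 2, 3: A + B - 2C = -13; 2A + B + 4C = 7; 3A + B - 8C = -45.
Subtracting the first from the second: A + 6C = 20.
Subtracting the second from the third: A - 12C = -52.
Solving: C = 4, A = -4, then B = -1.
Hence h_8 = -4·8 + (-1) + 4·256 = 991.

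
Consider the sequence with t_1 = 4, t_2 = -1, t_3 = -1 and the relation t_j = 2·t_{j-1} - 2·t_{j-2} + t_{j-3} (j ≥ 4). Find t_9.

-1

Iterate the recurrence:
t_4 = 4  t_5 = 9  t_6 = 9  t_7 = 4  t_8 = -1  t_9 = -1.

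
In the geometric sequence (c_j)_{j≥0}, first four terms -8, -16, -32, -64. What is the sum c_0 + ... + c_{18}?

-4194296

Common ratio r = 2.
c_j = (-8)·2^(j-0).
S = (-8)·(2^19 - 1)/(2 - 1) = (-8)·(524288 - 1)/(1) = -4194296.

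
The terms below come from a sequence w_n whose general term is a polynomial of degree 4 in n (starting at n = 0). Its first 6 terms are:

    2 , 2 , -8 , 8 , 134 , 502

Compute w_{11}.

21232

1st diffs: 0, -10, 16, 126, 368.
2nd diffs: -10, 26, 110, 242.
3rd diffs: 36, 84, 132.
4th diffs: 48, 48 (constant).
Newton forward-difference form: w_n = 2 + (-10)·C(n,2) + 36·C(n,3) + 48·C(n,4).
At n = 11: n = 11, so w_{11} = 2 - 550 + 5940 + 15840 = 21232.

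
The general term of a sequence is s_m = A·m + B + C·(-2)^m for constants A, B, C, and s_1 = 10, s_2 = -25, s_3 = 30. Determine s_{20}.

At m = 1, 2, 3: A + B - 2C = 10; 2A + B + 4C = -25; 3A + B - 8C = 30.
Subtracting the first from the second: A + 6C = -35.
Subtracting the second from the third: A - 12C = 55.
Solving: C = -5, A = -5, then B = 5.
Hence s_{20} = -5·20 + 5 + (-5)·1048576 = -5242975.

-5242975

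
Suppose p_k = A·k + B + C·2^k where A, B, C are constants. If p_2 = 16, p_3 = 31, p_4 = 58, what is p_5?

109

Plug in k = 2, 3, 4: 2A + B + 4C = 16; 3A + B + 8C = 31; 4A + B + 16C = 58.
Subtracting the first from the second: A + 4C = 15.
Subtracting the second from the third: A + 8C = 27.
Solving: C = 3, A = 3, then B = -2.
So p_k = 3·k + (-2) + 3·2^k; at k=5 this is 109.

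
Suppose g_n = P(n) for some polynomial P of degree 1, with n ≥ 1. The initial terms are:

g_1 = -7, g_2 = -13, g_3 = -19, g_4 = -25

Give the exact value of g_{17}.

-103

1st diffs: -6, -6, -6 (constant).
So g_n = -6n - 1.
Evaluating at n = 17 gives g_{17} = -103.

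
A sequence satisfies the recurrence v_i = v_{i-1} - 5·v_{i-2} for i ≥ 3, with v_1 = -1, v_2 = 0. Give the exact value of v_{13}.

v_3 = 5  v_4 = 5  v_5 = -20  …  v_{10} = -1395  v_{11} = -1420  v_{12} = 5555  v_{13} = 12655.

12655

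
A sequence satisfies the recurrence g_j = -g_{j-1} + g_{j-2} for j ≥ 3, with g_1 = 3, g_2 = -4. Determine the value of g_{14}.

-1364

Applying the relation repeatedly:
g_3 = 7, g_4 = -11, g_5 = 18, …, g_{11} = 322, g_{12} = -521, g_{13} = 843, g_{14} = -1364.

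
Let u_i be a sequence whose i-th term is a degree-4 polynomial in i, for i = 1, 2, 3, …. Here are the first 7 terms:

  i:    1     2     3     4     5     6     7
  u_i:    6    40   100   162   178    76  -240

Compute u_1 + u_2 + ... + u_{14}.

-59430

1st diffs: 34, 60, 62, 16, -102, -316.
2nd diffs: 26, 2, -46, -118, -214.
3rd diffs: -24, -48, -72, -96.
4th diffs: -24, -24, -24 (constant).
Newton forward-difference form: u_i = 6 + 34·C(i-1,1) + 26·C(i-1,2) + (-24)·C(i-1,3) + (-24)·C(i-1,4).
Continuing: …, -890, -2018, -3792, -6404, …, u_{14} = -21548.
Summing i = 1..14 (14 terms) gives -59430.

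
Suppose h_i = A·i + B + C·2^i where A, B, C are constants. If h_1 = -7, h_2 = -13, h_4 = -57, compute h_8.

Write the equations: A + B + 2C = -7; 2A + B + 4C = -13; 4A + B + 16C = -57.
Subtracting the first from the second: A + 2C = -6.
Subtracting the second from the third: 2A + 12C = -44.
Solving: C = -4, A = 2, then B = -1.
Therefore h_8 = 16 + (-1) + (-4)·256 = -1009.

-1009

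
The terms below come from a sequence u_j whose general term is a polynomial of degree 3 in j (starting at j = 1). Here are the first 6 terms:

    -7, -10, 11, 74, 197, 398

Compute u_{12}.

4250

1st diffs: -3, 21, 63, 123, 201.
2nd diffs: 24, 42, 60, 78.
3rd diffs: 18, 18, 18 (constant).
So u_j = 3j^3 - 6j^2 - 6j + 2.
Evaluating at j = 12 gives u_{12} = 4250.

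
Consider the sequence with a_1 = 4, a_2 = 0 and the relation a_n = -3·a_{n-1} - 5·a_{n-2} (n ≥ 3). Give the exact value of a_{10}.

2940

Compute successive terms:
a_3 = -20; a_4 = 60; a_5 = -80; a_6 = -60; a_7 = 580; a_8 = -1440; a_9 = 1420; a_{10} = 2940.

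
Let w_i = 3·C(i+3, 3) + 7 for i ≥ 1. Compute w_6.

C(9, 3) = 84, so w_6 = 259.

259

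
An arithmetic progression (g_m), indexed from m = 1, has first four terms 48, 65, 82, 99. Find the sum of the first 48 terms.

21480

Common difference d = 17.
g_m = 48 + (m - 1)·17.
g_{48} = 847; S = 48·(48 + 847)/2 = 21480.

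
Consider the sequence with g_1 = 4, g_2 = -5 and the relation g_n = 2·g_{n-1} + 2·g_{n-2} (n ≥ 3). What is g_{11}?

Iterate the recurrence:
g_3 = -2; g_4 = -14; g_5 = -32; g_6 = -92; g_7 = -248; g_8 = -680; g_9 = -1856; g_{10} = -5072; g_{11} = -13856.

-13856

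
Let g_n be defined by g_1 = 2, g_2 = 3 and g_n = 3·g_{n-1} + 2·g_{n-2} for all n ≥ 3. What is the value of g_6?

Compute successive terms:
g_3 = 13  g_4 = 45  g_5 = 161  g_6 = 573.

573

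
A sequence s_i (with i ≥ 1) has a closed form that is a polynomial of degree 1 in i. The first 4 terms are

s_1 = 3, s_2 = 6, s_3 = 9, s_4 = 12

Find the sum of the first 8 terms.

108

1st diffs: 3, 3, 3 (constant).
So s_i = 3i.
Continuing: 15, 18, 21, 24.
Summing i = 1..8 (8 terms) gives 108.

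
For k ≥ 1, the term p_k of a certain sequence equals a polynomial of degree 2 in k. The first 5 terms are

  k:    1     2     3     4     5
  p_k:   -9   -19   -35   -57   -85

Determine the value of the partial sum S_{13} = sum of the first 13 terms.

-2613

1st diffs: -10, -16, -22, -28.
2nd diffs: -6, -6, -6 (constant).
So p_k = -3k^2 - k - 5.
Continuing: …, -119, -159, -205, -257, …, p_{13} = -525.
Summing k = 1..13 (13 terms) gives -2613.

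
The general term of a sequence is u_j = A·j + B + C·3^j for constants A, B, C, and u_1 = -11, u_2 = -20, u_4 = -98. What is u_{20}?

Plug in j = 1, 2, 4: A + B + 3C = -11; 2A + B + 9C = -20; 4A + B + 81C = -98.
Subtracting the first from the second: A + 6C = -9.
Subtracting the second from the third: 2A + 72C = -78.
Solving: C = -1, A = -3, then B = -5.
Therefore u_{20} = -60 + (-5) + (-1)·3486784401 = -3486784466.

-3486784466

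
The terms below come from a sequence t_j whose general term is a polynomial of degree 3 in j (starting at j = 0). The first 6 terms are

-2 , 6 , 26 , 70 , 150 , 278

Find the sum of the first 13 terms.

12610

1st diffs: 8, 20, 44, 80, 128.
2nd diffs: 12, 24, 36, 48.
3rd diffs: 12, 12, 12 (constant).
Newton forward-difference form: t_j = -2 + 8·C(j,1) + 12·C(j,2) + 12·C(j,3).
Continuing: …, 466, 726, 1070, 1510, …, t_{12} = 3526.
Summing j = 0..12 (13 terms) gives 12610.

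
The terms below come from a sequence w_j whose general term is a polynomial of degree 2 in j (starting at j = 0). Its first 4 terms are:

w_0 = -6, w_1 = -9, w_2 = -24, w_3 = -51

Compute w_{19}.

-2115

1st diffs: -3, -15, -27.
2nd diffs: -12, -12 (constant).
Newton forward-difference form: w_j = -6 + (-3)·C(j,1) + (-12)·C(j,2).
At j = 19: j = 19, so w_{19} = -6 - 57 - 2052 = -2115.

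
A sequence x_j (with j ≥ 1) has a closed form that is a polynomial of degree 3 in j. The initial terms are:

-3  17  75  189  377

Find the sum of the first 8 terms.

1st diffs: 20, 58, 114, 188.
2nd diffs: 38, 56, 74.
3rd diffs: 18, 18 (constant).
So x_j = 3j^3 + j^2 - 4j - 3.
Continuing: 657, 1047, 1565.
Summing j = 1..8 (8 terms) gives 3924.

3924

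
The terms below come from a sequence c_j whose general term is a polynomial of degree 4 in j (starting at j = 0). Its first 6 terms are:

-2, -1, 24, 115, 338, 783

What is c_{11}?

1st diffs: 1, 25, 91, 223, 445.
2nd diffs: 24, 66, 132, 222.
3rd diffs: 42, 66, 90.
4th diffs: 24, 24 (constant).
Newton forward-difference form: c_j = -2 + 1·C(j,1) + 24·C(j,2) + 42·C(j,3) + 24·C(j,4).
At j = 11: j = 11, so c_{11} = -2 + 11 + 1320 + 6930 + 7920 = 16179.

16179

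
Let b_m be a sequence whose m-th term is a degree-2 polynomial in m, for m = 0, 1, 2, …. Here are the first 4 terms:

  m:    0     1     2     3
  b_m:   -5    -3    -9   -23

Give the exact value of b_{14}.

-705

1st diffs: 2, -6, -14.
2nd diffs: -8, -8 (constant).
Newton forward-difference form: b_m = -5 + 2·C(m,1) + (-8)·C(m,2).
At m = 14: m = 14, so b_{14} = -5 + 28 - 728 = -705.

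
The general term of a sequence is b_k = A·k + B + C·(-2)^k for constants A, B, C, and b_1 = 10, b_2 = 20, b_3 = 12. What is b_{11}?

-1996

At k = 1, 2, 3: A + B - 2C = 10; 2A + B + 4C = 20; 3A + B - 8C = 12.
Subtracting the first from the second: A + 6C = 10.
Subtracting the second from the third: A - 12C = -8.
Solving: C = 1, A = 4, then B = 8.
Therefore b_{11} = 44 + 8 + 1·(-2048) = -1996.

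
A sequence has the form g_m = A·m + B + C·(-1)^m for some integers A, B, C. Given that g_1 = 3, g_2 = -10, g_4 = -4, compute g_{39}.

117

The three given values yield: A + B - C = 3; 2A + B + C = -10; 4A + B + C = -4.
Subtracting the first from the second: A + 2C = -13.
Subtracting the second from the third: 2A = 6.
Solving: C = -8, A = 3, then B = -8.
Therefore g_{39} = 117 + (-8) + (-8)·(-1) = 117.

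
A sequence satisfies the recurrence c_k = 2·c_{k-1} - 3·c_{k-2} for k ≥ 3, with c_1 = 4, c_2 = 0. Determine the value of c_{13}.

3156

c_3 = -12, c_4 = -24, c_5 = -12, …, c_{10} = -672, c_{11} = -876, c_{12} = 264, c_{13} = 3156.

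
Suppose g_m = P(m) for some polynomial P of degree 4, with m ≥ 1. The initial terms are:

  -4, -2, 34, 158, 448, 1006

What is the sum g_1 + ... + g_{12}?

1st diffs: 2, 36, 124, 290, 558.
2nd diffs: 34, 88, 166, 268.
3rd diffs: 54, 78, 102.
4th diffs: 24, 24 (constant).
Newton forward-difference form: g_m = -4 + 2·C(m-1,1) + 34·C(m-1,2) + 54·C(m-1,3) + 24·C(m-1,4).
Continuing: …, 1958, 3454, 5668, 8798, …, g_{12} = 18718.
Summing m = 1..12 (12 terms) gives 53302.

53302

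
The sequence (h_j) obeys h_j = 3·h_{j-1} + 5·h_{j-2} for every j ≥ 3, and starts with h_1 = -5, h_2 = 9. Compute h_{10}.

225759

Iterate the recurrence:
h_3 = 2, h_4 = 51, h_5 = 163, h_6 = 744, h_7 = 3047, h_8 = 12861, h_9 = 53818, h_{10} = 225759.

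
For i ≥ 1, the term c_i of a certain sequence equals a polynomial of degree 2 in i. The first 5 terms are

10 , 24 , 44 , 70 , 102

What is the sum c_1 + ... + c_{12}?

2364

1st diffs: 14, 20, 26, 32.
2nd diffs: 6, 6, 6 (constant).
Newton forward-difference form: c_i = 10 + 14·C(i-1,1) + 6·C(i-1,2).
Continuing: …, 140, 184, 234, 290, …, c_{12} = 494.
Summing i = 1..12 (12 terms) gives 2364.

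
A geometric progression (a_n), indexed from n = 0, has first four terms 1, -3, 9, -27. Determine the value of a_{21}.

-10460353203

Common ratio r = -3.
a_n = 1·(-3)^(n-0).
a_{21} = 1·(-3)^21 = -10460353203.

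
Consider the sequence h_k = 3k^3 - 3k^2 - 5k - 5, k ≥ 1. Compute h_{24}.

39619

h_{24} = 3·24^3 - 3·24^2 - 5·24 - 5 = 39619.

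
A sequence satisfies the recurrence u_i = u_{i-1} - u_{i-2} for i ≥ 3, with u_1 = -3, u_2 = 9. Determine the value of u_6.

-12

Step forward from the initial values:
u_3 = 12  u_4 = 3  u_5 = -9  u_6 = -12.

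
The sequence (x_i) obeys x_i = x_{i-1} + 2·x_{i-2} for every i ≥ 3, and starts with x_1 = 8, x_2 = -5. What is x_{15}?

16391

Applying the relation repeatedly:
x_3 = 11, x_4 = 1, x_5 = 23, …, x_{12} = 2041, x_{13} = 4103, x_{14} = 8185, x_{15} = 16391.
(Characteristic roots are 2 and -1.)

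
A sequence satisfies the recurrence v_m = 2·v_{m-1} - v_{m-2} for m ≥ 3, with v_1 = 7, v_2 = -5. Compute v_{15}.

-161

Applying the relation repeatedly:
v_3 = -17, v_4 = -29, v_5 = -41, …, v_{12} = -125, v_{13} = -137, v_{14} = -149, v_{15} = -161.
(Characteristic roots are 1 and 1.)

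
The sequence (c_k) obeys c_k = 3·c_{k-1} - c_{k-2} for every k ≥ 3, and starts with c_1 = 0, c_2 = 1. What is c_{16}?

832040

Compute successive terms:
c_3 = 3, c_4 = 8, c_5 = 21, …, c_{13} = 46368, c_{14} = 121393, c_{15} = 317811, c_{16} = 832040.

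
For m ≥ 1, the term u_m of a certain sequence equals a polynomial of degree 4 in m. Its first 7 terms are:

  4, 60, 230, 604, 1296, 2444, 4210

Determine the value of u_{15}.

1st diffs: 56, 170, 374, 692, 1148, 1766.
2nd diffs: 114, 204, 318, 456, 618.
3rd diffs: 90, 114, 138, 162.
4th diffs: 24, 24, 24 (constant).
Newton forward-difference form: u_m = 4 + 56·C(m-1,1) + 114·C(m-1,2) + 90·C(m-1,3) + 24·C(m-1,4).
At m = 15: m-1 = 14, so u_{15} = 4 + 784 + 10374 + 32760 + 24024 = 67946.

67946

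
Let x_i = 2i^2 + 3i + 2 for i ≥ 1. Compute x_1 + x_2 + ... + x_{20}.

6410

Over i = 1..20: Σi = 210, Σi² = 2870.
Total = (2)·2870 + (3)·210 + (2)·20 = 6410.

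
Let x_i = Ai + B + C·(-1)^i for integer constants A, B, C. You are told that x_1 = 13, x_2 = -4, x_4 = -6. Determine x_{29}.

Plug in i = 1, 2, 4: A + B - C = 13; 2A + B + C = -4; 4A + B + C = -6.
Subtracting the first from the second: A + 2C = -17.
Subtracting the second from the third: 2A = -2.
Solving: C = -8, A = -1, then B = 6.
Hence x_{29} = -1·29 + 6 + (-8)·(-1) = -15.

-15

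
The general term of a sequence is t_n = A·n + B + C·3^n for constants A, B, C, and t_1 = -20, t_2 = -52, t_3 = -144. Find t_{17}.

Plug in n = 1, 2, 3: A + B + 3C = -20; 2A + B + 9C = -52; 3A + B + 27C = -144.
Subtracting the first from the second: A + 6C = -32.
Subtracting the second from the third: A + 18C = -92.
Solving: C = -5, A = -2, then B = -3.
Therefore t_{17} = -34 + (-3) + (-5)·129140163 = -645700852.

-645700852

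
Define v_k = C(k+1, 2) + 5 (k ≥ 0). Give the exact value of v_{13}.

96

C(14, 2) = 91, so v_{13} = 96.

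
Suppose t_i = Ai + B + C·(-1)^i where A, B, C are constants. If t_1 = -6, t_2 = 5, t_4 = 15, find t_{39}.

The three given values yield: A + B - C = -6; 2A + B + C = 5; 4A + B + C = 15.
Subtracting the first from the second: A + 2C = 11.
Subtracting the second from the third: 2A = 10.
Solving: C = 3, A = 5, then B = -8.
So t_i = 5·i + (-8) + 3·(-1)^i; at i=39 this is 184.

184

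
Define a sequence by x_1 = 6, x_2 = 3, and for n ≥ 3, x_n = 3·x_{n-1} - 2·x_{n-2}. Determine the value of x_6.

x_3 = -3; x_4 = -15; x_5 = -39; x_6 = -87.
(Characteristic roots are 2 and 1.)

-87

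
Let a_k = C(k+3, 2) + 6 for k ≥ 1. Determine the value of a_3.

C(6, 2) = 15, so a_3 = 21.

21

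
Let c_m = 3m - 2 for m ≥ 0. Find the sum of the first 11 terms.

143

Over m = 0..10: Σm = 55.
Total = (3)·55 + (-2)·11 = 143.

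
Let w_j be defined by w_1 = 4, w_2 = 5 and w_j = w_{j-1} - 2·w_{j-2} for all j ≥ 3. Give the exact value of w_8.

Step forward from the initial values:
w_3 = -3;  w_4 = -13;  w_5 = -7;  w_6 = 19;  w_7 = 33;  w_8 = -5.

-5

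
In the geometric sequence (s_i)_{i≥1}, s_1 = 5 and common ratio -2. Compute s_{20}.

s_i = 5·(-2)^(i-1).
s_{20} = 5·(-2)^19 = -2621440.

-2621440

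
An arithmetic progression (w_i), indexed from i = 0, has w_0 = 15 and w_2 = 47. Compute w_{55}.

895

Common difference d = (47 - 15) / (2 - 0) = 16.
w_i = 15 + (i - 0)·16.
w_{55} = 15 + 55·16 = 895.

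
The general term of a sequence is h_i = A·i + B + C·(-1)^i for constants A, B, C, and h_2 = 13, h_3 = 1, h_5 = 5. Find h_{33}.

61

The three given values yield: 2A + B + C = 13; 3A + B - C = 1; 5A + B - C = 5.
Subtracting the first from the second: A - 2C = -12.
Subtracting the second from the third: 2A = 4.
Solving: C = 7, A = 2, then B = 2.
Hence h_{33} = 2·33 + 2 + 7·(-1) = 61.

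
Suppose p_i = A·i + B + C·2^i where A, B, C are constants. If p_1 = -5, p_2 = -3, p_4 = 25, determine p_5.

At i = 1, 2, 4: A + B + 2C = -5; 2A + B + 4C = -3; 4A + B + 16C = 25.
Subtracting the first from the second: A + 2C = 2.
Subtracting the second from the third: 2A + 12C = 28.
Solving: C = 3, A = -4, then B = -7.
Therefore p_5 = -20 + (-7) + 3·32 = 69.

69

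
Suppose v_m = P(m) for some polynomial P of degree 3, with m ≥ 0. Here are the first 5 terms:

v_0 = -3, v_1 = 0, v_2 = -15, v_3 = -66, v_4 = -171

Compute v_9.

1st diffs: 3, -15, -51, -105.
2nd diffs: -18, -36, -54.
3rd diffs: -18, -18 (constant).
Newton forward-difference form: v_m = -3 + 3·C(m,1) + (-18)·C(m,2) + (-18)·C(m,3).
At m = 9: m = 9, so v_9 = -3 + 27 - 648 - 1512 = -2136.

-2136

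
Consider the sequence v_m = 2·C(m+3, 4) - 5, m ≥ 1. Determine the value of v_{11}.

1997

C(14, 4) = 1001, so v_{11} = 1997.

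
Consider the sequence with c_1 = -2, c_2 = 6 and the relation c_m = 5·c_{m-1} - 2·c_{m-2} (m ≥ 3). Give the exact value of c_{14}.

Applying the relation repeatedly:
c_3 = 34  c_4 = 158  c_5 = 722  …  c_{11} = 6505714  c_{12} = 29676158  c_{13} = 135369362  c_{14} = 617494494.

617494494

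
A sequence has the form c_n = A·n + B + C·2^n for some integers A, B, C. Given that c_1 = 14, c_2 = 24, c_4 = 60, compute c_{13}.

Write the equations: A + B + 2C = 14; 2A + B + 4C = 24; 4A + B + 16C = 60.
Subtracting the first from the second: A + 2C = 10.
Subtracting the second from the third: 2A + 12C = 36.
Solving: C = 2, A = 6, then B = 4.
Therefore c_{13} = 78 + 4 + 2·8192 = 16466.

16466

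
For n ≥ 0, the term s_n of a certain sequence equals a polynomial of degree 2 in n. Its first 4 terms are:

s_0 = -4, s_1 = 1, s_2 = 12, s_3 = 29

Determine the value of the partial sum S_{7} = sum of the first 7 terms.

287

1st diffs: 5, 11, 17.
2nd diffs: 6, 6 (constant).
Newton forward-difference form: s_n = -4 + 5·C(n,1) + 6·C(n,2).
Continuing: 52, 81, 116.
Summing n = 0..6 (7 terms) gives 287.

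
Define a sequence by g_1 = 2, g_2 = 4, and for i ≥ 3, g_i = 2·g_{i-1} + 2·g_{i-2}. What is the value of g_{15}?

2035968

Applying the relation repeatedly:
g_3 = 12, g_4 = 32, g_5 = 88, …, g_{12} = 99840, g_{13} = 272768, g_{14} = 745216, g_{15} = 2035968.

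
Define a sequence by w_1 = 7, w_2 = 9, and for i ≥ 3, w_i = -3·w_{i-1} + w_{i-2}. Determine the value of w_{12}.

973470

Applying the relation repeatedly:
w_3 = -20, w_4 = 69, w_5 = -227, w_6 = 750, w_7 = -2477, w_8 = 8181, w_9 = -27020, w_{10} = 89241, w_{11} = -294743, w_{12} = 973470.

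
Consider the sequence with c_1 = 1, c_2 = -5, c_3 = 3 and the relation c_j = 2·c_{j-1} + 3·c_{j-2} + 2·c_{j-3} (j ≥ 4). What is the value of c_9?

Step forward from the initial values:
c_4 = -7, c_5 = -15, c_6 = -45, c_7 = -149, c_8 = -463, c_9 = -1463.

-1463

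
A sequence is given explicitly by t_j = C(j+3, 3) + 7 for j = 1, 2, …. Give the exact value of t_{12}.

462

C(15, 3) = 455, so t_{12} = 462.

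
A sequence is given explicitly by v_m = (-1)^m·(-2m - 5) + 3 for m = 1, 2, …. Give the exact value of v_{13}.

34

(-1)^13 = -1; -2m - 5 at m=13 is -31; so v_{13} = 34.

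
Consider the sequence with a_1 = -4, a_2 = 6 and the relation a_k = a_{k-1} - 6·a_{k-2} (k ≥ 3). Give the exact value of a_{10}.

a_3 = 30;  a_4 = -6;  a_5 = -186;  a_6 = -150;  a_7 = 966;  a_8 = 1866;  a_9 = -3930;  a_{10} = -15126.

-15126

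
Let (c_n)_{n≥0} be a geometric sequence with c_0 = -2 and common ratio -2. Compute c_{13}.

c_n = (-2)·(-2)^(n-0).
c_{13} = (-2)·(-2)^13 = 16384.

16384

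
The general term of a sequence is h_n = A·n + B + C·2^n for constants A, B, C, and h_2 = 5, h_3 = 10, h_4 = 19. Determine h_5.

Plug in n = 2, 3, 4: 2A + B + 4C = 5; 3A + B + 8C = 10; 4A + B + 16C = 19.
Subtracting the first from the second: A + 4C = 5.
Subtracting the second from the third: A + 8C = 9.
Solving: C = 1, A = 1, then B = -1.
Hence h_5 = 1·5 + (-1) + 1·32 = 36.

36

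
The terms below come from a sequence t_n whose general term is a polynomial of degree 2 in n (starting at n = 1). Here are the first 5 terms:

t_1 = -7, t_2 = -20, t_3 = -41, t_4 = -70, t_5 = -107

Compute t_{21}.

1st diffs: -13, -21, -29, -37.
2nd diffs: -8, -8, -8 (constant).
Newton forward-difference form: t_n = -7 + (-13)·C(n-1,1) + (-8)·C(n-1,2).
At n = 21: n-1 = 20, so t_{21} = -7 - 260 - 1520 = -1787.

-1787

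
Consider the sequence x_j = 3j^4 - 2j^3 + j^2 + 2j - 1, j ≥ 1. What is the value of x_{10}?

28119

x_{10} = 3·10^4 - 2·10^3 + 1·10^2 + 2·10 - 1 = 28119.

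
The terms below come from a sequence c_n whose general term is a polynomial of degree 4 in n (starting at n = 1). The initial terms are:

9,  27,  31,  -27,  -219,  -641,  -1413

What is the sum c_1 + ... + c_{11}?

-28149

1st diffs: 18, 4, -58, -192, -422, -772.
2nd diffs: -14, -62, -134, -230, -350.
3rd diffs: -48, -72, -96, -120.
4th diffs: -24, -24, -24 (constant).
Newton forward-difference form: c_n = 9 + 18·C(n-1,1) + (-14)·C(n-1,2) + (-48)·C(n-1,3) + (-24)·C(n-1,4).
Continuing: -2679, -4607, -7389, -11241.
Summing n = 1..11 (11 terms) gives -28149.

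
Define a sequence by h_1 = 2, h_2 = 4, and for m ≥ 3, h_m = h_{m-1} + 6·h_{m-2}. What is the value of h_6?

376

Applying the relation repeatedly:
h_3 = 16  h_4 = 40  h_5 = 136  h_6 = 376.
(Characteristic roots are 3 and -2.)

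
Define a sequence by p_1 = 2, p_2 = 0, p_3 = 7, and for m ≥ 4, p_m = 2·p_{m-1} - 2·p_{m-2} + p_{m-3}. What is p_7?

2

Step forward from the initial values:
p_4 = 16; p_5 = 18; p_6 = 11; p_7 = 2.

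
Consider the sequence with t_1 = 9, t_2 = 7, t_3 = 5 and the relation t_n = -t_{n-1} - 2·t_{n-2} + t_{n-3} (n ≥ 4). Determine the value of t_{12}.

t_4 = -10, t_5 = 7, t_6 = 18, t_7 = -42, t_8 = 13, t_9 = 89, t_{10} = -157, t_{11} = -8, t_{12} = 411.

411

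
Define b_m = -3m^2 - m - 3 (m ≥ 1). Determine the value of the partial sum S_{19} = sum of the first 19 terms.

Over m = 1..19: Σm = 190, Σm² = 2470.
Total = (-3)·2470 + (-1)·190 + (-3)·19 = -7657.

-7657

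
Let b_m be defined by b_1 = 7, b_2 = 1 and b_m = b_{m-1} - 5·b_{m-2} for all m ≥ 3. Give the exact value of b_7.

-329

Compute successive terms:
b_3 = -34  b_4 = -39  b_5 = 131  b_6 = 326  b_7 = -329.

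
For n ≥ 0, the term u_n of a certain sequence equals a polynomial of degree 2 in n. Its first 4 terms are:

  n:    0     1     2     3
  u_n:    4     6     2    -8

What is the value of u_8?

1st diffs: 2, -4, -10.
2nd diffs: -6, -6 (constant).
Newton forward-difference form: u_n = 4 + 2·C(n,1) + (-6)·C(n,2).
At n = 8: n = 8, so u_8 = 4 + 16 - 168 = -148.

-148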